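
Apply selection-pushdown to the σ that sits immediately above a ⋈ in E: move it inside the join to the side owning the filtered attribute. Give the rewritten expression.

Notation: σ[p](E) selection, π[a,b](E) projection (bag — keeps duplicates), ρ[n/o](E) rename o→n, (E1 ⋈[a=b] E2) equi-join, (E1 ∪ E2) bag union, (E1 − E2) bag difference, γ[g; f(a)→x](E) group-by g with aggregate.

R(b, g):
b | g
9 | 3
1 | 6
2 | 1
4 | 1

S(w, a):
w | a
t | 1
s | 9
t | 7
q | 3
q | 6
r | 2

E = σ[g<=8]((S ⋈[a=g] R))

σ filters on g, owned by the right side.
E' = (S ⋈[a=g] σ[g<=8](R))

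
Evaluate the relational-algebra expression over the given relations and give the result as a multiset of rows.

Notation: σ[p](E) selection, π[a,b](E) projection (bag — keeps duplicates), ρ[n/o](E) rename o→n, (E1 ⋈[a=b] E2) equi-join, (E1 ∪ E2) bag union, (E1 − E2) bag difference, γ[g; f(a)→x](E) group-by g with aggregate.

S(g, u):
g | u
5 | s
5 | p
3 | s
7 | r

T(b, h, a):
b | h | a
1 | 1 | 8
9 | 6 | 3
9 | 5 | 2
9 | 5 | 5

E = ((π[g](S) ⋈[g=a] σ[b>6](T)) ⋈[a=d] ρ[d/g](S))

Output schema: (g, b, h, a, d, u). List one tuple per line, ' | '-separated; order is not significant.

Stepwise |·|:
  S → 4
  π[g](S) → 4
  T → 4
  σ[b>6](T) → 3
  (π[g](S) ⋈[g=a] σ[b>6](T)) → 3
  S → 4
  ρ[d/g](S) → 4
  ((π[g](S) ⋈[g=a] σ[b>6](T)) ⋈[a=d] ρ[d/g](S)) → 5

== RESULT ==
g | b | h | a | d | u
3 | 9 | 6 | 3 | 3 | s
5 | 9 | 5 | 5 | 5 | p
5 | 9 | 5 | 5 | 5 | p
5 | 9 | 5 | 5 | 5 | s
5 | 9 | 5 | 5 | 5 | s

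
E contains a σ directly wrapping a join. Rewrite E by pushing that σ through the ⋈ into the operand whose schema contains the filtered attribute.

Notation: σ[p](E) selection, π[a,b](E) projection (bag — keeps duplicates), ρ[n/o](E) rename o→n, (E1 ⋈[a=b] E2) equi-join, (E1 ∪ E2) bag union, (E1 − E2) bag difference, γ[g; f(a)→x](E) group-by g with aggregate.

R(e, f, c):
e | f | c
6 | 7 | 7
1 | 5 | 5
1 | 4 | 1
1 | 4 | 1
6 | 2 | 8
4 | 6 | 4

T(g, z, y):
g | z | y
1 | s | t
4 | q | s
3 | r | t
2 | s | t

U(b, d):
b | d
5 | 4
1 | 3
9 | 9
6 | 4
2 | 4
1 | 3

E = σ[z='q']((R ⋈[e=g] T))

σ filters on z, owned by the right side.
E' = (R ⋈[e=g] σ[z='q'](T))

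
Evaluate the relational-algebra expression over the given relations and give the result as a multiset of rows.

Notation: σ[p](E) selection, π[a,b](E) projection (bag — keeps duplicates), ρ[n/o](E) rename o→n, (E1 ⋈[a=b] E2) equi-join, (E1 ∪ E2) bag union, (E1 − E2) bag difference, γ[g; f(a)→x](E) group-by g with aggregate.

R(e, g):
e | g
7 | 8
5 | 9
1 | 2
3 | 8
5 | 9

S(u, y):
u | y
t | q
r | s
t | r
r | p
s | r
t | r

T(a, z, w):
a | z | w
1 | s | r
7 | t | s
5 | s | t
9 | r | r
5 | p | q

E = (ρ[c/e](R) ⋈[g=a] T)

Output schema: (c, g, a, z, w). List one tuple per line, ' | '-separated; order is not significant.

Row counts bottom-up:
  R → 5
  ρ[c/e](R) → 5
  T → 5
  (ρ[c/e](R) ⋈[g=a] T) → 2

== RESULT ==
c | g | a | z | w
5 | 9 | 9 | r | r
5 | 9 | 9 | r | r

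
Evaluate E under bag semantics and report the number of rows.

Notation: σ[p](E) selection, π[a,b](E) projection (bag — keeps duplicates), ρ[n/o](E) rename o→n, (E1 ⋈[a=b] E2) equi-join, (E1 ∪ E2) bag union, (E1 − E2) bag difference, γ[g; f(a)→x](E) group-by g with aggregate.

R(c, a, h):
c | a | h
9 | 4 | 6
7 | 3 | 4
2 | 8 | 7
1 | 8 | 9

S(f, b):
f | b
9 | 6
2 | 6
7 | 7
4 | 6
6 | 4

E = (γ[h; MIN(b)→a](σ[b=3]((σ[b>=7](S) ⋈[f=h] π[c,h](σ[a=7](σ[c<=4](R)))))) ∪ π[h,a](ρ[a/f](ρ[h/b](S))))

Row counts bottom-up:
  S → 5
  σ[b>=7](S) → 1
  R → 4
  σ[c<=4](R) → 2
  σ[a=7](σ[c<=4](R)) → 0
  π[c,h](σ[a=7](σ[c<=4](R))) → 0
  (σ[b>=7](S) ⋈[f=h] π[c,h](σ[a=7](σ[c<=4](R)))) → 0
  σ[b=3]((σ[b>=7](S) ⋈[f=h] π[c,h](σ[a=7](σ[c<=4](R))))) → 0
  γ[h; MIN(b)→a](σ[b=3]((σ[b>=7](S) ⋈[f=h] π[c,h](σ[a=7](σ[c<=4](R)))))) → 0
  S → 5
  ρ[h/b](S) → 5
  ρ[a/f](ρ[h/b](S)) → 5
  π[h,a](ρ[a/f](ρ[h/b](S))) → 5
  (γ[h; MIN(b)→a](σ[b=3]((σ[b>=7](S) ⋈[f=h] π[c,h](σ[a=7](σ[c<=4](R)))))) ∪ π[h,a](ρ[a/f](ρ[h/b](S)))) → 5

|E| = 5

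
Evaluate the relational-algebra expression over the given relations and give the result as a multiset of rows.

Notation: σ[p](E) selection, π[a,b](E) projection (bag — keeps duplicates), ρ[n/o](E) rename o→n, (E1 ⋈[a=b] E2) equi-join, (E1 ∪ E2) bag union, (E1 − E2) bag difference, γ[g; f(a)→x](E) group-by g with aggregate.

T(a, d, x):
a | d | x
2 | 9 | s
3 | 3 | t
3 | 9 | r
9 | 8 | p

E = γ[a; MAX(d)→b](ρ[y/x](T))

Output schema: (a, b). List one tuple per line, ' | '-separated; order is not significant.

Row counts bottom-up:
  T → 4
  ρ[y/x](T) → 4
  γ[a; MAX(d)→b](ρ[y/x](T)) → 3

== RESULT ==
a | b
2 | 9
3 | 9
9 | 8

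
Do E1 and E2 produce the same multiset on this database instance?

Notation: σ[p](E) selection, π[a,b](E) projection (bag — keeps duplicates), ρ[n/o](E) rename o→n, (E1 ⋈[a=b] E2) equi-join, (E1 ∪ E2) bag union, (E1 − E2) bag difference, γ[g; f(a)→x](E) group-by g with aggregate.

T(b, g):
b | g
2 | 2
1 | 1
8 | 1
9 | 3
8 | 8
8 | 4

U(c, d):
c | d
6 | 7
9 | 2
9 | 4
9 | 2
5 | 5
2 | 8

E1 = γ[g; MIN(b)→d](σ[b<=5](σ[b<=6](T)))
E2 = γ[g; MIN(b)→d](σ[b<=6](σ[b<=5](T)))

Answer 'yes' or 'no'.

E1 subexpression sizes:
  T → 6
  σ[b<=6](T) → 2
  σ[b<=5](σ[b<=6](T)) → 2
  γ[g; MIN(b)→d](σ[b<=5](σ[b<=6](T))) → 2
E2 subexpression sizes:
  T → 6
  σ[b<=5](T) → 2
  σ[b<=6](σ[b<=5](T)) → 2
  γ[g; MIN(b)→d](σ[b<=6](σ[b<=5](T))) → 2

E1 and E2 produce the same multiset:
g | d
1 | 1
2 | 2

yes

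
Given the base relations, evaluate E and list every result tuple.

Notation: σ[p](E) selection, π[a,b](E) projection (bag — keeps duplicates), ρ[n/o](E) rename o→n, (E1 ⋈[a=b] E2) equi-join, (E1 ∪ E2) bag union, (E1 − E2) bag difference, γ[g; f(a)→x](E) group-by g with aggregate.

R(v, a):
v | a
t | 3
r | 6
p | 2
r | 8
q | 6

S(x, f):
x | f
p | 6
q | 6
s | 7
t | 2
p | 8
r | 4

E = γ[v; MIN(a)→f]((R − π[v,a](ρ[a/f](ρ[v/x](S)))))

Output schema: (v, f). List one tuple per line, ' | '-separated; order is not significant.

Per-node cardinality:
  R → 5
  S → 6
  ρ[v/x](S) → 6
  ρ[a/f](ρ[v/x](S)) → 6
  π[v,a](ρ[a/f](ρ[v/x](S))) → 6
  (R − π[v,a](ρ[a/f](ρ[v/x](S)))) → 4
  γ[v; MIN(a)→f]((R − π[v,a](ρ[a/f](ρ[v/x](S))))) → 3

== RESULT ==
v | f
p | 2
r | 6
t | 3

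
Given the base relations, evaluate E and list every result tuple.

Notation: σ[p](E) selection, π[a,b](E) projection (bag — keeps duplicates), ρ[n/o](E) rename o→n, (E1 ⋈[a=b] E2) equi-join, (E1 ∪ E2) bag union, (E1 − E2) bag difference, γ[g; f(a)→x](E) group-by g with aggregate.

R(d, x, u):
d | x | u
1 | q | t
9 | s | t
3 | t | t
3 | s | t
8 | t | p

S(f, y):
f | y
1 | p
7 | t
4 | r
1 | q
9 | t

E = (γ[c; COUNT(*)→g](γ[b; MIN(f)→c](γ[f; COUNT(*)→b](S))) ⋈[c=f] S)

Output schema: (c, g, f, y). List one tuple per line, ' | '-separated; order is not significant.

Stepwise |·|:
  S → 5
  γ[f; COUNT(*)→b](S) → 4
  γ[b; MIN(f)→c](γ[f; COUNT(*)→b](S)) → 2
  γ[c; COUNT(*)→g](γ[b; MIN(f)→c](γ[f; COUNT(*)→b](S))) → 2
  S → 5
  (γ[c; COUNT(*)→g](γ[b; MIN(f)→c](γ[f; COUNT(*)→b](S))) ⋈[c=f] S) → 3

== RESULT ==
c | g | f | y
1 | 1 | 1 | p
1 | 1 | 1 | q
4 | 1 | 4 | r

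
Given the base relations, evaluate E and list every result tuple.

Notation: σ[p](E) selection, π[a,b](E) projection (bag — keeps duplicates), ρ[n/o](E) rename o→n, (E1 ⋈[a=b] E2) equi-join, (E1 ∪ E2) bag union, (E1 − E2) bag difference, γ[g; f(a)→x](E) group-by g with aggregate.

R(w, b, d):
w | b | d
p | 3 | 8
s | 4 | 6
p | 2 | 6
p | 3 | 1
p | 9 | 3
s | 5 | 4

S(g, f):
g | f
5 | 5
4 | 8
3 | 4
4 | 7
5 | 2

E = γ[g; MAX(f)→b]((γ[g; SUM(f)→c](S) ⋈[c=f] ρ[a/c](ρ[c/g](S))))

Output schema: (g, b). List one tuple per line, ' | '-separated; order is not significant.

Row counts bottom-up:
  S → 5
  γ[g; SUM(f)→c](S) → 3
  S → 5
  ρ[c/g](S) → 5
  ρ[a/c](ρ[c/g](S)) → 5
  (γ[g; SUM(f)→c](S) ⋈[c=f] ρ[a/c](ρ[c/g](S))) → 2
  γ[g; MAX(f)→b]((γ[g; SUM(f)→c](S) ⋈[c=f] ρ[a/c](ρ[c/g](S)))) → 2

== RESULT ==
g | b
3 | 4
5 | 7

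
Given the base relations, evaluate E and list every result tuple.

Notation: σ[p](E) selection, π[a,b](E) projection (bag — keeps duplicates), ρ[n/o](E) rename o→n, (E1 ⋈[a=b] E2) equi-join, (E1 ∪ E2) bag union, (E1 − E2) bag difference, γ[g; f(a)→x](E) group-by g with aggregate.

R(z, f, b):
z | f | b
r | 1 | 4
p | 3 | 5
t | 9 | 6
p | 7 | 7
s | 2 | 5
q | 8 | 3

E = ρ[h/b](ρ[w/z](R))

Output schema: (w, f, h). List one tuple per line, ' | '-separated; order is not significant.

Subexpression sizes:
  R → 6
  ρ[w/z](R) → 6
  ρ[h/b](ρ[w/z](R)) → 6

== RESULT ==
w | f | h
p | 3 | 5
p | 7 | 7
q | 8 | 3
r | 1 | 4
s | 2 | 5
t | 9 | 6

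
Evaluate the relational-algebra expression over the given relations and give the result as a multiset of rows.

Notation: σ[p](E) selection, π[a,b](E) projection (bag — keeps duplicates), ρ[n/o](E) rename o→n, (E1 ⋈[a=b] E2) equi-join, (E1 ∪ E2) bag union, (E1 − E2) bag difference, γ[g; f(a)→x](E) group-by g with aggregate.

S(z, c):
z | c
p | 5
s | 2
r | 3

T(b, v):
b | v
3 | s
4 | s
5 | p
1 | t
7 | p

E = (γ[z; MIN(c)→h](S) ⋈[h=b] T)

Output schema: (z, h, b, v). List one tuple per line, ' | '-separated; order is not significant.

Stepwise |·|:
  S → 3
  γ[z; MIN(c)→h](S) → 3
  T → 5
  (γ[z; MIN(c)→h](S) ⋈[h=b] T) → 2

== RESULT ==
z | h | b | v
p | 5 | 5 | p
r | 3 | 3 | s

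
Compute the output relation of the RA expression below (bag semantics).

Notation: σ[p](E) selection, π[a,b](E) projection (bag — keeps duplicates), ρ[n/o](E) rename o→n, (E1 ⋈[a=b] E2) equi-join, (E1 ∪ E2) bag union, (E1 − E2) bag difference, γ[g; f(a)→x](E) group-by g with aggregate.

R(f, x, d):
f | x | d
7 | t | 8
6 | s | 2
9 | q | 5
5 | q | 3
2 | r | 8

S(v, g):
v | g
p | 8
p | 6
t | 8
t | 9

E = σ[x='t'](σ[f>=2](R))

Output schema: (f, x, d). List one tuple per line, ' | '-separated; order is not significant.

Row counts bottom-up:
  R → 5
  σ[f>=2](R) → 5
  σ[x='t'](σ[f>=2](R)) → 1

== RESULT ==
f | x | d
7 | t | 8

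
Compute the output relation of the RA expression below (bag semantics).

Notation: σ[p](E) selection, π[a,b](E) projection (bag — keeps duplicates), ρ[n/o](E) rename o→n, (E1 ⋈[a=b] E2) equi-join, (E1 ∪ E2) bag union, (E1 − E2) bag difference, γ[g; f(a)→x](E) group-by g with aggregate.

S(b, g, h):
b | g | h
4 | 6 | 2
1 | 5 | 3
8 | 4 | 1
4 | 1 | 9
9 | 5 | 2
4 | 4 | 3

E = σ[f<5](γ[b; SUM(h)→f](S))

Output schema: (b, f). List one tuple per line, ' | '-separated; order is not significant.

Subexpression sizes:
  S → 6
  γ[b; SUM(h)→f](S) → 4
  σ[f<5](γ[b; SUM(h)→f](S)) → 3

== RESULT ==
b | f
1 | 3
8 | 1
9 | 2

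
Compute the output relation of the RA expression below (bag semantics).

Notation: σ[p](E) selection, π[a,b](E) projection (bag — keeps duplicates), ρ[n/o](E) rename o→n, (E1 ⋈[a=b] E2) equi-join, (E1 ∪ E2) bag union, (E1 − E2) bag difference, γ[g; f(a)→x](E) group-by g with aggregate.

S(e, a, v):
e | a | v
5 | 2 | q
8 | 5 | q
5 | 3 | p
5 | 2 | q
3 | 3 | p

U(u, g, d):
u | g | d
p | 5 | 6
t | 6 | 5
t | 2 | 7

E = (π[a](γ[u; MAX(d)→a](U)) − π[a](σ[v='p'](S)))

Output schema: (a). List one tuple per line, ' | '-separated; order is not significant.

Subexpression sizes:
  U → 3
  γ[u; MAX(d)→a](U) → 2
  π[a](γ[u; MAX(d)→a](U)) → 2
  S → 5
  σ[v='p'](S) → 2
  π[a](σ[v='p'](S)) → 2
  (π[a](γ[u; MAX(d)→a](U)) − π[a](σ[v='p'](S))) → 2

== RESULT ==
a
6
7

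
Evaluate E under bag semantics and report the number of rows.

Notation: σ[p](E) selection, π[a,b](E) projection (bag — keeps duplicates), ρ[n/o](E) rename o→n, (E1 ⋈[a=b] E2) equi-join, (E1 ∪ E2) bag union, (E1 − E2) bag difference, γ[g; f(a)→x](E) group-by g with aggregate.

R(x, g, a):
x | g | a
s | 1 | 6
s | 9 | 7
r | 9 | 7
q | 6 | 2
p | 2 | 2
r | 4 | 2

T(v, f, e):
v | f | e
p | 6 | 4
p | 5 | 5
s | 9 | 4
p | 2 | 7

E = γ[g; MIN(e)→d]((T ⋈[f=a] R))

Per-node cardinality:
  T → 4
  R → 6
  (T ⋈[f=a] R) → 4
  γ[g; MIN(e)→d]((T ⋈[f=a] R)) → 4

|E| = 4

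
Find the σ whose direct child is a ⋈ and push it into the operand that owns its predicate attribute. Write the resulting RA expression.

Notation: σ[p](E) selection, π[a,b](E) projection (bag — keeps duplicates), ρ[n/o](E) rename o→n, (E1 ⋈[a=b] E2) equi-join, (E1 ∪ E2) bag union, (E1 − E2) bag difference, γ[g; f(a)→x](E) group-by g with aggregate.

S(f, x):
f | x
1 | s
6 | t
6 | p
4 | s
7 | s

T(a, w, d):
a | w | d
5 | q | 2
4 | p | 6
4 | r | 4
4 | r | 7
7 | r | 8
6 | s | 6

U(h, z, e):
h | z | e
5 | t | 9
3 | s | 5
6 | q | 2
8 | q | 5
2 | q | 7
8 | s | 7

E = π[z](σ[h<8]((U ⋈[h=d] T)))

σ filters on h, owned by the left side.
E' = π[z]((σ[h<8](U) ⋈[h=d] T))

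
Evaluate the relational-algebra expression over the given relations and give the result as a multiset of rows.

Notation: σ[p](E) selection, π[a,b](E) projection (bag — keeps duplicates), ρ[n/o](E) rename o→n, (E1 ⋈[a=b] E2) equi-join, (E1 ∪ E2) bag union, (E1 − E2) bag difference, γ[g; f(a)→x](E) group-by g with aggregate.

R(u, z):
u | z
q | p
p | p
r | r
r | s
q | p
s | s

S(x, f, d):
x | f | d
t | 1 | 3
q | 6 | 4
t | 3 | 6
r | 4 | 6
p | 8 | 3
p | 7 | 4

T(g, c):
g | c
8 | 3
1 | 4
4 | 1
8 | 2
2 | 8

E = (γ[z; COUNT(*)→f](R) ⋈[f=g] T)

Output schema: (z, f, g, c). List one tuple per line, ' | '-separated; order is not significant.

Subexpression sizes:
  R → 6
  γ[z; COUNT(*)→f](R) → 3
  T → 5
  (γ[z; COUNT(*)→f](R) ⋈[f=g] T) → 2

== RESULT ==
z | f | g | c
r | 1 | 1 | 4
s | 2 | 2 | 8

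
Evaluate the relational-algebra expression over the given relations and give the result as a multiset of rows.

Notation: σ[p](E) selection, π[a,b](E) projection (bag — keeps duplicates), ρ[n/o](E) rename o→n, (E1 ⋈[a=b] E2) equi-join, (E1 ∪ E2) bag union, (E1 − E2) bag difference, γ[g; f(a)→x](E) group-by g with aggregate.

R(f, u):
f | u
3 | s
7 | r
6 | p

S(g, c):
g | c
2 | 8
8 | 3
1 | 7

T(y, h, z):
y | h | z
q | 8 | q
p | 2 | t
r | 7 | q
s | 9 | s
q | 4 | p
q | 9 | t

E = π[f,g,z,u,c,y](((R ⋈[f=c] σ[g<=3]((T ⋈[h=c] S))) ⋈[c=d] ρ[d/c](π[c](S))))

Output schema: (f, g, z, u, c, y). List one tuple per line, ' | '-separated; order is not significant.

Stepwise |·|:
  R → 3
  T → 6
  S → 3
  (T ⋈[h=c] S) → 2
  σ[g<=3]((T ⋈[h=c] S)) → 2
  (R ⋈[f=c] σ[g<=3]((T ⋈[h=c] S))) → 1
  S → 3
  π[c](S) → 3
  ρ[d/c](π[c](S)) → 3
  ((R ⋈[f=c] σ[g<=3]((T ⋈[h=c] S))) ⋈[c=d] ρ[d/c](π[c](S))) → 1
  π[f,g,z,u,c,y](((R ⋈[f=c] σ[g<=3]((T ⋈[h=c] S))) ⋈[c=d] ρ[d/c](π[c](S)))) → 1

== RESULT ==
f | g | z | u | c | y
7 | 1 | q | r | 7 | r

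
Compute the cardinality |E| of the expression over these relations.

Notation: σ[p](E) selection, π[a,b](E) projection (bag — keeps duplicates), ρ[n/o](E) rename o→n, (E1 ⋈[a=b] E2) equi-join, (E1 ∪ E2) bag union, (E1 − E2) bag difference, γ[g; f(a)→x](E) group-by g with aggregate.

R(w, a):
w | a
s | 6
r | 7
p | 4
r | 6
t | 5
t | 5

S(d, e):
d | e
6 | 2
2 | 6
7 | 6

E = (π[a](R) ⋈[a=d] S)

Row counts bottom-up:
  R → 6
  π[a](R) → 6
  S → 3
  (π[a](R) ⋈[a=d] S) → 3

|E| = 3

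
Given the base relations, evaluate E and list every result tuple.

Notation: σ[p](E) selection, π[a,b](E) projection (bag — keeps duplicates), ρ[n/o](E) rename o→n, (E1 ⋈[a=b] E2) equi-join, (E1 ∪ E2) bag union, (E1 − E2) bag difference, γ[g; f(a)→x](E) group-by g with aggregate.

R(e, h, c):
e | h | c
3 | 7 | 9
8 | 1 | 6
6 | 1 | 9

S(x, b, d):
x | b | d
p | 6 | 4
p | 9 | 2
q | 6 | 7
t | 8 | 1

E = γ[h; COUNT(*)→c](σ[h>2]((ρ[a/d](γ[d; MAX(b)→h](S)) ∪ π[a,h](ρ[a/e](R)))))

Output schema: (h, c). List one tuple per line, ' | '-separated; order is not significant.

Per-node cardinality:
  S → 4
  γ[d; MAX(b)→h](S) → 4
  ρ[a/d](γ[d; MAX(b)→h](S)) → 4
  R → 3
  ρ[a/e](R) → 3
  π[a,h](ρ[a/e](R)) → 3
  (ρ[a/d](γ[d; MAX(b)→h](S)) ∪ π[a,h](ρ[a/e](R))) → 7
  σ[h>2]((ρ[a/d](γ[d; MAX(b)→h](S)) ∪ π[a,h](ρ[a/e](R)))) → 5
  γ[h; COUNT(*)→c](σ[h>2]((ρ[a/d](γ[d; MAX(b)→h](S)) ∪ π[a,h](ρ[a/e](R))))) → 4

== RESULT ==
h | c
6 | 2
7 | 1
8 | 1
9 | 1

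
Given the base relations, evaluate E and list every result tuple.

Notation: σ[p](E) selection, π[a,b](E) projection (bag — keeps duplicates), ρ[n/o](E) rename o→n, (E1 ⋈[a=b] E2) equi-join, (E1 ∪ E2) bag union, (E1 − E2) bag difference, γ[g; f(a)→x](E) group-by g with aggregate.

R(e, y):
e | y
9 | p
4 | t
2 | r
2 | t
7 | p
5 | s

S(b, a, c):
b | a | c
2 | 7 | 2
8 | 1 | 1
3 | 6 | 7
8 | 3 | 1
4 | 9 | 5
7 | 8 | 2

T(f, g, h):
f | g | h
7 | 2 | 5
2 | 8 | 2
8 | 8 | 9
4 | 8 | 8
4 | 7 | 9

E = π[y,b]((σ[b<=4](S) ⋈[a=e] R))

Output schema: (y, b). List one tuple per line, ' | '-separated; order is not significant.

Subexpression sizes:
  S → 6
  σ[b<=4](S) → 3
  R → 6
  (σ[b<=4](S) ⋈[a=e] R) → 2
  π[y,b]((σ[b<=4](S) ⋈[a=e] R)) → 2

== RESULT ==
y | b
p | 2
p | 4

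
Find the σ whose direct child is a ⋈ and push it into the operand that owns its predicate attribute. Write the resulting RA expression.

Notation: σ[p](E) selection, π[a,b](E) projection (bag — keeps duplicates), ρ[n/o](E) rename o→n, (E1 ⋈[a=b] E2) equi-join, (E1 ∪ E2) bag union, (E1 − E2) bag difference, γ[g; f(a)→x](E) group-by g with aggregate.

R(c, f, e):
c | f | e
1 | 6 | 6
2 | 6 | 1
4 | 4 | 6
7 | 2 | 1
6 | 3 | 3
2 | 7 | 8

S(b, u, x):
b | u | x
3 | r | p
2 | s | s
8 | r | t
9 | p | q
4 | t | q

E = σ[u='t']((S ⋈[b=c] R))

σ filters on u, owned by the left side.
E' = (σ[u='t'](S) ⋈[b=c] R)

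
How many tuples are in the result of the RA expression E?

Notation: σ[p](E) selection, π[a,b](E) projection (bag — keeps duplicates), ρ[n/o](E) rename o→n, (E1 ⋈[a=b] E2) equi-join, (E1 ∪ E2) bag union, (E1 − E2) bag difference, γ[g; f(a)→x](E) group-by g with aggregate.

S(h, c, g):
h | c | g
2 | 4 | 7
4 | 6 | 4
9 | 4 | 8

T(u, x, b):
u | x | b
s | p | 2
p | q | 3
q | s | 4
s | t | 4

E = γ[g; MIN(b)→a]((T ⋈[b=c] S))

Per-node cardinality:
  T → 4
  S → 3
  (T ⋈[b=c] S) → 4
  γ[g; MIN(b)→a]((T ⋈[b=c] S)) → 2

|E| = 2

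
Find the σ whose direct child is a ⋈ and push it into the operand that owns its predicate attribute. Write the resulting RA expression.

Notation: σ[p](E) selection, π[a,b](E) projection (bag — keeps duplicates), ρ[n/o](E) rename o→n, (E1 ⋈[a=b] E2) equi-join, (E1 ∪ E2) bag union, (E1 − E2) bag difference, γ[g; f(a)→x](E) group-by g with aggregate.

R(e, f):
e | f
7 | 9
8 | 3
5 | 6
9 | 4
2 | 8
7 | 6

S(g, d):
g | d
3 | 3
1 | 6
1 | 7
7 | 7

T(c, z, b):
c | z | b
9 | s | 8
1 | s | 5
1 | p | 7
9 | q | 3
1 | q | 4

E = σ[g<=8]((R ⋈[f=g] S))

σ filters on g, owned by the right side.
E' = (R ⋈[f=g] σ[g<=8](S))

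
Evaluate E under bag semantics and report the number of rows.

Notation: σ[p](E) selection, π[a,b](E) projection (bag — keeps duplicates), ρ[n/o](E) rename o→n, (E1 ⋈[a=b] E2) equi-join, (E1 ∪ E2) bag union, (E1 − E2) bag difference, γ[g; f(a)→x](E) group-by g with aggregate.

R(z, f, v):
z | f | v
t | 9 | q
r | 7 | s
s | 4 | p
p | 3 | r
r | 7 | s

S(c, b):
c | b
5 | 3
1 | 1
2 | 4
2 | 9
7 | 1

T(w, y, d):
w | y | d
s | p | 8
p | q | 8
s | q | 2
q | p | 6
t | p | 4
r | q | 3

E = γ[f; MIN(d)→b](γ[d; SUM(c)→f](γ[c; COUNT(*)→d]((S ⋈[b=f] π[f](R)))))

Stepwise |·|:
  S → 5
  R → 5
  π[f](R) → 5
  (S ⋈[b=f] π[f](R)) → 3
  γ[c; COUNT(*)→d]((S ⋈[b=f] π[f](R))) → 2
  γ[d; SUM(c)→f](γ[c; COUNT(*)→d]((S ⋈[b=f] π[f](R)))) → 2
  γ[f; MIN(d)→b](γ[d; SUM(c)→f](γ[c; COUNT(*)→d]((S ⋈[b=f] π[f](R))))) → 2

|E| = 2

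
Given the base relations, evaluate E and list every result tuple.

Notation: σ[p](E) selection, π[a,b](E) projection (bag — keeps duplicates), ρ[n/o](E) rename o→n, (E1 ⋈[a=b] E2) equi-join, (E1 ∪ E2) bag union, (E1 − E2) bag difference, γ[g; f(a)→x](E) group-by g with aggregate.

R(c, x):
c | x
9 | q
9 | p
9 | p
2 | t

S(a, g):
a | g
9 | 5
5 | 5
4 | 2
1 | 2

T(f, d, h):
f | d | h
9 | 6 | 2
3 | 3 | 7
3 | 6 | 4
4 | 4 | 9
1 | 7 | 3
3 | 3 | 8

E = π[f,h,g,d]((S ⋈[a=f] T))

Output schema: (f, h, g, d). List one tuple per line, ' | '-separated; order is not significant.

Per-node cardinality:
  S → 4
  T → 6
  (S ⋈[a=f] T) → 3
  π[f,h,g,d]((S ⋈[a=f] T)) → 3

== RESULT ==
f | h | g | d
1 | 3 | 2 | 7
4 | 9 | 2 | 4
9 | 2 | 5 | 6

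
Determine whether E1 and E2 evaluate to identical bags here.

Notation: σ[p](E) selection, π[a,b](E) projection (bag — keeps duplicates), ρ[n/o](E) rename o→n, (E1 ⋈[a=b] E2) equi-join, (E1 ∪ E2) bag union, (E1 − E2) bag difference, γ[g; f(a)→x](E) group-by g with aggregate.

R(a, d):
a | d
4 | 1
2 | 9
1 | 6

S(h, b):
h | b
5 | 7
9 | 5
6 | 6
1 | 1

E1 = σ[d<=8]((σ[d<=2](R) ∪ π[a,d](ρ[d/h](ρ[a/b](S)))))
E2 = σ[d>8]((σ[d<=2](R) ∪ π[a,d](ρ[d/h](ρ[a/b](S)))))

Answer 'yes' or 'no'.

E1 row counts bottom-up:
  R → 3
  σ[d<=2](R) → 1
  S → 4
  ρ[a/b](S) → 4
  ρ[d/h](ρ[a/b](S)) → 4
  π[a,d](ρ[d/h](ρ[a/b](S))) → 4
  (σ[d<=2](R) ∪ π[a,d](ρ[d/h](ρ[a/b](S)))) → 5
  σ[d<=8]((σ[d<=2](R) ∪ π[a,d](ρ[d/h](ρ[a/b](S))))) → 4
E2 row counts bottom-up:
  R → 3
  σ[d<=2](R) → 1
  S → 4
  ρ[a/b](S) → 4
  ρ[d/h](ρ[a/b](S)) → 4
  π[a,d](ρ[d/h](ρ[a/b](S))) → 4
  (σ[d<=2](R) ∪ π[a,d](ρ[d/h](ρ[a/b](S)))) → 5
  σ[d>8]((σ[d<=2](R) ∪ π[a,d](ρ[d/h](ρ[a/b](S))))) → 1

E1 result:
a | d
1 | 1
4 | 1
6 | 6
7 | 5
E2 result:
a | d
5 | 9
Witness: (7, 5) appears 1× in E1 but 0× in E2.

no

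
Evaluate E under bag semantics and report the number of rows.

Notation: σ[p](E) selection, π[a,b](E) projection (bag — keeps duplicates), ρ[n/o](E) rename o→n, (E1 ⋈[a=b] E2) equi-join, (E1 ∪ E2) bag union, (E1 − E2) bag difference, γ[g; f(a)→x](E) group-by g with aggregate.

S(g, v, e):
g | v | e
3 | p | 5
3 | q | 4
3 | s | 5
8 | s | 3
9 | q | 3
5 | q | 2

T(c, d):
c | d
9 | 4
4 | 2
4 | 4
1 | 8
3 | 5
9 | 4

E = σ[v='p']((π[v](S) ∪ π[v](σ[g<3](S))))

Per-node cardinality:
  S → 6
  π[v](S) → 6
  S → 6
  σ[g<3](S) → 0
  π[v](σ[g<3](S)) → 0
  (π[v](S) ∪ π[v](σ[g<3](S))) → 6
  σ[v='p']((π[v](S) ∪ π[v](σ[g<3](S)))) → 1

|E| = 1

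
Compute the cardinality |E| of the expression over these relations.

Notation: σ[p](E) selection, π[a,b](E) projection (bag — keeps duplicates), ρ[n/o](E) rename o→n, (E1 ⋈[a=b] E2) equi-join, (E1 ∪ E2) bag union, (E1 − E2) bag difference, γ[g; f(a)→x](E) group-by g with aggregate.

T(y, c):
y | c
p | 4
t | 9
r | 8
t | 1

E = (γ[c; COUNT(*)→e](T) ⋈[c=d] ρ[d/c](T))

Per-node cardinality:
  T → 4
  γ[c; COUNT(*)→e](T) → 4
  T → 4
  ρ[d/c](T) → 4
  (γ[c; COUNT(*)→e](T) ⋈[c=d] ρ[d/c](T)) → 4

|E| = 4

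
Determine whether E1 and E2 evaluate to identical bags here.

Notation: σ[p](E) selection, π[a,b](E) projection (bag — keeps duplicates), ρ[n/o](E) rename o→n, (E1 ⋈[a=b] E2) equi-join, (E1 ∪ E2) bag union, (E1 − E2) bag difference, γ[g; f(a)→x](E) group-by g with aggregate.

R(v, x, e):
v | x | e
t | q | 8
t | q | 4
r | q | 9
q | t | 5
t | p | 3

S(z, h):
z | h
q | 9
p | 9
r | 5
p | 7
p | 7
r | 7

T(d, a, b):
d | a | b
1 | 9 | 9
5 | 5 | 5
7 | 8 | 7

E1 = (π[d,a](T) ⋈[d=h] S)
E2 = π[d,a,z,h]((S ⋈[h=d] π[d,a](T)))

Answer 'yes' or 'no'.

E1 row counts bottom-up:
  T → 3
  π[d,a](T) → 3
  S → 6
  (π[d,a](T) ⋈[d=h] S) → 4
E2 row counts bottom-up:
  S → 6
  T → 3
  π[d,a](T) → 3
  (S ⋈[h=d] π[d,a](T)) → 4
  π[d,a,z,h]((S ⋈[h=d] π[d,a](T))) → 4

E1 and E2 produce the same multiset:
d | a | z | h
5 | 5 | r | 5
7 | 8 | p | 7
7 | 8 | p | 7
7 | 8 | r | 7

yes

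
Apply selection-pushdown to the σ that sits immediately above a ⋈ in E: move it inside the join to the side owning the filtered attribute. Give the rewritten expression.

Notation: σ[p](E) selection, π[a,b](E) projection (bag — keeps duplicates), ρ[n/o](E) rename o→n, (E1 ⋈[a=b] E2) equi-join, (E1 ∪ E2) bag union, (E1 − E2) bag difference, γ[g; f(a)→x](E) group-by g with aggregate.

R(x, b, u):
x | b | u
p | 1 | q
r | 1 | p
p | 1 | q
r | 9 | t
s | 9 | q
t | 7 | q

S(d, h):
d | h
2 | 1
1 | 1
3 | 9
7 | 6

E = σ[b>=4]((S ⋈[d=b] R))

σ filters on b, owned by the right side.
E' = (S ⋈[d=b] σ[b>=4](R))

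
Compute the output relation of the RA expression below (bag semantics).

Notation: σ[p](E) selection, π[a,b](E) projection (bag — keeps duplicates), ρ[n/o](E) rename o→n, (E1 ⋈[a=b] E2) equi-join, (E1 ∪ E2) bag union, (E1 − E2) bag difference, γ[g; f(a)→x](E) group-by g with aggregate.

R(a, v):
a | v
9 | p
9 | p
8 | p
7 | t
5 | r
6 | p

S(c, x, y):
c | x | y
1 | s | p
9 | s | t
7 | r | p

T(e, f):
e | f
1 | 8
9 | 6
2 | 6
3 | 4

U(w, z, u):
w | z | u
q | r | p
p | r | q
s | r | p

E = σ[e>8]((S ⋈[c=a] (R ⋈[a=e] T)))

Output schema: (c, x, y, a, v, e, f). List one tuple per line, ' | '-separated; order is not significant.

Subexpression sizes:
  S → 3
  R → 6
  T → 4
  (R ⋈[a=e] T) → 2
  (S ⋈[c=a] (R ⋈[a=e] T)) → 2
  σ[e>8]((S ⋈[c=a] (R ⋈[a=e] T))) → 2

== RESULT ==
c | x | y | a | v | e | f
9 | s | t | 9 | p | 9 | 6
9 | s | t | 9 | p | 9 | 6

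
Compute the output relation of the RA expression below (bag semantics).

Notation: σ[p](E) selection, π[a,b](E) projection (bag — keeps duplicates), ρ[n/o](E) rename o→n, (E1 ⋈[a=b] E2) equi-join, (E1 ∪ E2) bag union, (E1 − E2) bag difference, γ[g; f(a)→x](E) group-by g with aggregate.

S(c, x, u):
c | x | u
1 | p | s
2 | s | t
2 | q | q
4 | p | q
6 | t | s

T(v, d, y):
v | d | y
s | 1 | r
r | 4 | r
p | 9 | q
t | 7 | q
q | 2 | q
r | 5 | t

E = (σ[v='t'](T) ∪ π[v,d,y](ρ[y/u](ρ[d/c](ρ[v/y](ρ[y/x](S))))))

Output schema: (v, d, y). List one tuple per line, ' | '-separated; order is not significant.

Row counts bottom-up:
  T → 6
  σ[v='t'](T) → 1
  S → 5
  ρ[y/x](S) → 5
  ρ[v/y](ρ[y/x](S)) → 5
  ρ[d/c](ρ[v/y](ρ[y/x](S))) → 5
  ρ[y/u](ρ[d/c](ρ[v/y](ρ[y/x](S)))) → 5
  π[v,d,y](ρ[y/u](ρ[d/c](ρ[v/y](ρ[y/x](S))))) → 5
  (σ[v='t'](T) ∪ π[v,d,y](ρ[y/u](ρ[d/c](ρ[v/y](ρ[y/x](S)))))) → 6

== RESULT ==
v | d | y
p | 1 | s
p | 4 | q
q | 2 | q
s | 2 | t
t | 6 | s
t | 7 | q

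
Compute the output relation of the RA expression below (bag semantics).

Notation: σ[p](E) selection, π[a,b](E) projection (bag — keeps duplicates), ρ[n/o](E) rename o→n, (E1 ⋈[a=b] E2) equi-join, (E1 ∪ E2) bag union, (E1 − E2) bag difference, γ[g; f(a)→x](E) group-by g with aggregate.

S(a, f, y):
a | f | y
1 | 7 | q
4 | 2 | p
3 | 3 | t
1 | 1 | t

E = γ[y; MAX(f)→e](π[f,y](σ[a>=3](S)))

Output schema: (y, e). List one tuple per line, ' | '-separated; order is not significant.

Per-node cardinality:
  S → 4
  σ[a>=3](S) → 2
  π[f,y](σ[a>=3](S)) → 2
  γ[y; MAX(f)→e](π[f,y](σ[a>=3](S))) → 2

== RESULT ==
y | e
p | 2
t | 3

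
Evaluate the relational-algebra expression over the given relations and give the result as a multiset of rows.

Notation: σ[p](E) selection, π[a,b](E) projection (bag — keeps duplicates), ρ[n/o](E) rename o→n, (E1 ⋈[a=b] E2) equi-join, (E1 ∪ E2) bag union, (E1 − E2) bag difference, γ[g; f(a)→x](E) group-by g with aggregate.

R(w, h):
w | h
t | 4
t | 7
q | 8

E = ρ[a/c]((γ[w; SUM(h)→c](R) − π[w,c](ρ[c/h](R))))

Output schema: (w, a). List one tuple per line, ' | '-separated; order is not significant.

Subexpression sizes:
  R → 3
  γ[w; SUM(h)→c](R) → 2
  R → 3
  ρ[c/h](R) → 3
  π[w,c](ρ[c/h](R)) → 3
  (γ[w; SUM(h)→c](R) − π[w,c](ρ[c/h](R))) → 1
  ρ[a/c]((γ[w; SUM(h)→c](R) − π[w,c](ρ[c/h](R)))) → 1

== RESULT ==
w | a
t | 11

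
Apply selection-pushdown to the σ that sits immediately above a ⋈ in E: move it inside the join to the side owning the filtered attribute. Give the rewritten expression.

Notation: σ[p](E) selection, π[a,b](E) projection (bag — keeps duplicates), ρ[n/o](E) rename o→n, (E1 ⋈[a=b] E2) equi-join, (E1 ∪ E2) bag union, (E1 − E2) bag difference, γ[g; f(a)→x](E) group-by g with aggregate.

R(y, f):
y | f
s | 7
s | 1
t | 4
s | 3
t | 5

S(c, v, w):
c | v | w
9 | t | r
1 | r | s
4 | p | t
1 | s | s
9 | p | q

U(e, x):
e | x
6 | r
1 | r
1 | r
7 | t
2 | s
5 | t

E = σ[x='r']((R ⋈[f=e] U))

σ filters on x, owned by the right side.
E' = (R ⋈[f=e] σ[x='r'](U))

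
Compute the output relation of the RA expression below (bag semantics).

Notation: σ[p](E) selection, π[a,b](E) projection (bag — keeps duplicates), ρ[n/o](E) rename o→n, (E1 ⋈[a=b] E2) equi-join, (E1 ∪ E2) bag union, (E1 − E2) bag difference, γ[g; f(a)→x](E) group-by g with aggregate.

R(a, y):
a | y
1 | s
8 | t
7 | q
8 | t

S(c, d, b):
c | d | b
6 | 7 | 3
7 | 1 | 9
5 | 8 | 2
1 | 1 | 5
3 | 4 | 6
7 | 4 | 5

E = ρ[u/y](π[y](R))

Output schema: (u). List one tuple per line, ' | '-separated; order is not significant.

Per-node cardinality:
  R → 4
  π[y](R) → 4
  ρ[u/y](π[y](R)) → 4

== RESULT ==
u
q
s
t
t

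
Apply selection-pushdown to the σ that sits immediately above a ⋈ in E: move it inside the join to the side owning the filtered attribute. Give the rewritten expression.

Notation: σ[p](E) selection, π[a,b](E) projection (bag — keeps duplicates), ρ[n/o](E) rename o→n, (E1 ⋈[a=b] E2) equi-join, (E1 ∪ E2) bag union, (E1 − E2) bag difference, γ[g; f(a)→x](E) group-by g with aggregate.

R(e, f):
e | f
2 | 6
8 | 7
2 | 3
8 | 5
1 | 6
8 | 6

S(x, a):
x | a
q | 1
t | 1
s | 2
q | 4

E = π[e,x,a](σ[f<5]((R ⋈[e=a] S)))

σ filters on f, owned by the left side.
E' = π[e,x,a]((σ[f<5](R) ⋈[e=a] S))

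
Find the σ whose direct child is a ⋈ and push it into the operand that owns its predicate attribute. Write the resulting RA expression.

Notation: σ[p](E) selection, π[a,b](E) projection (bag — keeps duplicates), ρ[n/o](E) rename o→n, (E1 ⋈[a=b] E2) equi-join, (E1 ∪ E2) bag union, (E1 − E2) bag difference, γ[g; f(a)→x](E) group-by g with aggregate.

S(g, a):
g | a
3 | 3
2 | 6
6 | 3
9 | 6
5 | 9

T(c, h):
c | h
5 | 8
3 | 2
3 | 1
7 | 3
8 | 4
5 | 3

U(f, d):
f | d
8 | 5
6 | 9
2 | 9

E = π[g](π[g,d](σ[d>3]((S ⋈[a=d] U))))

σ filters on d, owned by the right side.
E' = π[g](π[g,d]((S ⋈[a=d] σ[d>3](U))))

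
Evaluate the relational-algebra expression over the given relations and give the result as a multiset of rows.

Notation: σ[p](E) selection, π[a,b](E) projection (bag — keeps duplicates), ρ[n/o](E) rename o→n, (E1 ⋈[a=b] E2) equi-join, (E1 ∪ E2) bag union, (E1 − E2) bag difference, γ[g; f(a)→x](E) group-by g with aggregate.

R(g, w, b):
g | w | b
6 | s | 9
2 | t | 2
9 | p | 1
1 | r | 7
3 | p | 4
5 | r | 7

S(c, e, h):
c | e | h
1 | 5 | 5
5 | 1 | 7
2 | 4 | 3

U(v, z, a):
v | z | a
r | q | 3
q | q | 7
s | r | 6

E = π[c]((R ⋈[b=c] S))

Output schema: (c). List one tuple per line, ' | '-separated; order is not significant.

Per-node cardinality:
  R → 6
  S → 3
  (R ⋈[b=c] S) → 2
  π[c]((R ⋈[b=c] S)) → 2

== RESULT ==
c
1
2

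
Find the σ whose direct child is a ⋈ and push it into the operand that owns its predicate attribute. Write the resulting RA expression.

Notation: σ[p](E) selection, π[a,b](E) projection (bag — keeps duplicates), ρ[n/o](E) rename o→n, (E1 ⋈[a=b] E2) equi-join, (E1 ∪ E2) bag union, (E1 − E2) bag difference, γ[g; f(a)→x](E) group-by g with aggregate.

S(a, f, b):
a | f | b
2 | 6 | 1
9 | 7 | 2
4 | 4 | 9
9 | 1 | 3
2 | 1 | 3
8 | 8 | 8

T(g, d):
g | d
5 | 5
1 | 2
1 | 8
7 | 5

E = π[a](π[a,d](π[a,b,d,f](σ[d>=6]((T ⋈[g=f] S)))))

σ filters on d, owned by the left side.
E' = π[a](π[a,d](π[a,b,d,f]((σ[d>=6](T) ⋈[g=f] S))))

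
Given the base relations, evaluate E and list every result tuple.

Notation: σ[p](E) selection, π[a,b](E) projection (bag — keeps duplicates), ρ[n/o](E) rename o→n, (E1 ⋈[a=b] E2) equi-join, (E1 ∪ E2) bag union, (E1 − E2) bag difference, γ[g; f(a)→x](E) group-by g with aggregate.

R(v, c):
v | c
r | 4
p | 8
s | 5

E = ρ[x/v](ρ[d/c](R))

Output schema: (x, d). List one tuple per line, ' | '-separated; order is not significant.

Stepwise |·|:
  R → 3
  ρ[d/c](R) → 3
  ρ[x/v](ρ[d/c](R)) → 3

== RESULT ==
x | d
p | 8
r | 4
s | 5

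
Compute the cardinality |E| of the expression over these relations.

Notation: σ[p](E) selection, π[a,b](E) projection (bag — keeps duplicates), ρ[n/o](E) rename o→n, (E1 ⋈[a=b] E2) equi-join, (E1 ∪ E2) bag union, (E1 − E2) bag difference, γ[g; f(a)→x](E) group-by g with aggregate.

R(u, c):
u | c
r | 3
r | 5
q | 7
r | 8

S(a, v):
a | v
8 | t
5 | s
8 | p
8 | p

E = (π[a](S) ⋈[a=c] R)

Subexpression sizes:
  S → 4
  π[a](S) → 4
  R → 4
  (π[a](S) ⋈[a=c] R) → 4

|E| = 4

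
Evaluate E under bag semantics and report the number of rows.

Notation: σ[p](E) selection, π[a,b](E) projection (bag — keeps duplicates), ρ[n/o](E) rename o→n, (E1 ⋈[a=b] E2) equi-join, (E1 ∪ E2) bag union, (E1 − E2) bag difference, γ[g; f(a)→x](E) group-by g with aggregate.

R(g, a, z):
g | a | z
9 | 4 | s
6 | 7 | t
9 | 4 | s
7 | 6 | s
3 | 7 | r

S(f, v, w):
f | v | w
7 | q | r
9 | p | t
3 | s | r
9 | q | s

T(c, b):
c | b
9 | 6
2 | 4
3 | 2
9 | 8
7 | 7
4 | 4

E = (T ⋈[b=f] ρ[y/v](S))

Row counts bottom-up:
  T → 6
  S → 4
  ρ[y/v](S) → 4
  (T ⋈[b=f] ρ[y/v](S)) → 1

|E| = 1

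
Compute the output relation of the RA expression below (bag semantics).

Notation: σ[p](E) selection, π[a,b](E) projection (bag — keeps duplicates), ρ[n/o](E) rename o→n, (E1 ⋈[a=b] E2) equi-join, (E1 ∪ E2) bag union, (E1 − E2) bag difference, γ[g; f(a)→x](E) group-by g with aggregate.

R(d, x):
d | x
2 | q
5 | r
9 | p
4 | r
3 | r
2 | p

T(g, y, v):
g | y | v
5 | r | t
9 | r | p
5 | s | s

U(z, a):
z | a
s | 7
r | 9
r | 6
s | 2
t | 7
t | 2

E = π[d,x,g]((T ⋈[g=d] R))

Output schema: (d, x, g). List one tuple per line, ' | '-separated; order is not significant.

Per-node cardinality:
  T → 3
  R → 6
  (T ⋈[g=d] R) → 3
  π[d,x,g]((T ⋈[g=d] R)) → 3

== RESULT ==
d | x | g
5 | r | 5
5 | r | 5
9 | p | 9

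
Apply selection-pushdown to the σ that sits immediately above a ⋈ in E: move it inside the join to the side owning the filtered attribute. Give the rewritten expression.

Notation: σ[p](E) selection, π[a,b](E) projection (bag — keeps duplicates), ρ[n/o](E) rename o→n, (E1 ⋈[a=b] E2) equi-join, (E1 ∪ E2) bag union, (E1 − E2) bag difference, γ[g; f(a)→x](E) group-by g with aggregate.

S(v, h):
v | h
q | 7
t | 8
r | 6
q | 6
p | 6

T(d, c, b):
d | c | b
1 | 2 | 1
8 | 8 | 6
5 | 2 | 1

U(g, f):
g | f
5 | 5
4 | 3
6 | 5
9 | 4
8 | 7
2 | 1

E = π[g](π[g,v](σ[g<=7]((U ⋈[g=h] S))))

σ filters on g, owned by the left side.
E' = π[g](π[g,v]((σ[g<=7](U) ⋈[g=h] S)))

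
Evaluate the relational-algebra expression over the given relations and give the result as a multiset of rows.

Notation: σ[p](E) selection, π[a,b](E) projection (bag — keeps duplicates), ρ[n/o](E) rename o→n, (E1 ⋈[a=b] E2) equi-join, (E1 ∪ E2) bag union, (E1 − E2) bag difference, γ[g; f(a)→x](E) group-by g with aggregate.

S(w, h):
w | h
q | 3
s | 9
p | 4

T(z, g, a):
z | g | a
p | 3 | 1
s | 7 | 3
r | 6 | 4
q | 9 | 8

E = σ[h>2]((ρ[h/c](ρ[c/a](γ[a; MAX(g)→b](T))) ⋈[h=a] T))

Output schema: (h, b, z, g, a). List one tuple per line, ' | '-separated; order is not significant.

Row counts bottom-up:
  T → 4
  γ[a; MAX(g)→b](T) → 4
  ρ[c/a](γ[a; MAX(g)→b](T)) → 4
  ρ[h/c](ρ[c/a](γ[a; MAX(g)→b](T))) → 4
  T → 4
  (ρ[h/c](ρ[c/a](γ[a; MAX(g)→b](T))) ⋈[h=a] T) → 4
  σ[h>2]((ρ[h/c](ρ[c/a](γ[a; MAX(g)→b](T))) ⋈[h=a] T)) → 3

== RESULT ==
h | b | z | g | a
3 | 7 | s | 7 | 3
4 | 6 | r | 6 | 4
8 | 9 | q | 9 | 8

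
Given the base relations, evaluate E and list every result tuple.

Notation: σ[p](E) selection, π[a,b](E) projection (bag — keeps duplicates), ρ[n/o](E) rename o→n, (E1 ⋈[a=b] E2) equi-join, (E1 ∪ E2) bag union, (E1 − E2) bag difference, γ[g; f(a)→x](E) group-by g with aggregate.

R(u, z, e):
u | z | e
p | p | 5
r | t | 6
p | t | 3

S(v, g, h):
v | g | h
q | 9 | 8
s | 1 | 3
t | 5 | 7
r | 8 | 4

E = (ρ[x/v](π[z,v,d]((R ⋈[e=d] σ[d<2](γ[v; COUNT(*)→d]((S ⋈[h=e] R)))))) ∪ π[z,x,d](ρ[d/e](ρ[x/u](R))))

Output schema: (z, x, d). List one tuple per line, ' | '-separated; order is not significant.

Row counts bottom-up:
  R → 3
  S → 4
  R → 3
  (S ⋈[h=e] R) → 1
  γ[v; COUNT(*)→d]((S ⋈[h=e] R)) → 1
  σ[d<2](γ[v; COUNT(*)→d]((S ⋈[h=e] R))) → 1
  (R ⋈[e=d] σ[d<2](γ[v; COUNT(*)→d]((S ⋈[h=e] R)))) → 0
  π[z,v,d]((R ⋈[e=d] σ[d<2](γ[v; COUNT(*)→d]((S ⋈[h=e] R))))) → 0
  ρ[x/v](π[z,v,d]((R ⋈[e=d] σ[d<2](γ[v; COUNT(*)→d]((S ⋈[h=e] R)))))) → 0
  R → 3
  ρ[x/u](R) → 3
  ρ[d/e](ρ[x/u](R)) → 3
  π[z,x,d](ρ[d/e](ρ[x/u](R))) → 3
  (ρ[x/v](π[z,v,d]((R ⋈[e=d] σ[d<2](γ[v; COUNT(*)→d]((S ⋈[h=e] R)))))) ∪ π[z,x,d](ρ[d/e](ρ[x/u](R)))) → 3

== RESULT ==
z | x | d
p | p | 5
t | p | 3
t | r | 6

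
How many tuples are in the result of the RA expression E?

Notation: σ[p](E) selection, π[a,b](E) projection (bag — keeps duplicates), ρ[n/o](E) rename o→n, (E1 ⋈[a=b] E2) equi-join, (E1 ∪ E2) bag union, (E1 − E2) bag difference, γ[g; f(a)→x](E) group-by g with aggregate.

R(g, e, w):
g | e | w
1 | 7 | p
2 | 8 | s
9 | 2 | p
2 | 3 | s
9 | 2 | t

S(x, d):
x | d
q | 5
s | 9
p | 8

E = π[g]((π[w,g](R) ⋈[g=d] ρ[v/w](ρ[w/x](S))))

Row counts bottom-up:
  R → 5
  π[w,g](R) → 5
  S → 3
  ρ[w/x](S) → 3
  ρ[v/w](ρ[w/x](S)) → 3
  (π[w,g](R) ⋈[g=d] ρ[v/w](ρ[w/x](S))) → 2
  π[g]((π[w,g](R) ⋈[g=d] ρ[v/w](ρ[w/x](S)))) → 2

|E| = 2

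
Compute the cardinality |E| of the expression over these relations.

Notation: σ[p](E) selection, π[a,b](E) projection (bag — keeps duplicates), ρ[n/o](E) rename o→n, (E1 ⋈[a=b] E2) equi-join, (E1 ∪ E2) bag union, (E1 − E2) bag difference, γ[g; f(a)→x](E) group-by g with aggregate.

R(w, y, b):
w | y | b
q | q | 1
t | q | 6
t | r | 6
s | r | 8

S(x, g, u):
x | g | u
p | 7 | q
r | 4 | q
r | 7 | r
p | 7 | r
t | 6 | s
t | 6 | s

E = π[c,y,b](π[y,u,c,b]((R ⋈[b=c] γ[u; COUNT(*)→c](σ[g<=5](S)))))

Subexpression sizes:
  R → 4
  S → 6
  σ[g<=5](S) → 1
  γ[u; COUNT(*)→c](σ[g<=5](S)) → 1
  (R ⋈[b=c] γ[u; COUNT(*)→c](σ[g<=5](S))) → 1
  π[y,u,c,b]((R ⋈[b=c] γ[u; COUNT(*)→c](σ[g<=5](S)))) → 1
  π[c,y,b](π[y,u,c,b]((R ⋈[b=c] γ[u; COUNT(*)→c](σ[g<=5](S))))) → 1

|E| = 1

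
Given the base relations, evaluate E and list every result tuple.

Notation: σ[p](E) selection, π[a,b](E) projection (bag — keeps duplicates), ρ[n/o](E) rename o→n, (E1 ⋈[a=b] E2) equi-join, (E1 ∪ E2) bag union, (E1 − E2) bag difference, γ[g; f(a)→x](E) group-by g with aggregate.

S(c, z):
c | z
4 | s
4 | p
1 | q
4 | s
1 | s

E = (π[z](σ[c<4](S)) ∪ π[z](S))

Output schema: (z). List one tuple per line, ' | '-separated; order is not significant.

Row counts bottom-up:
  S → 5
  σ[c<4](S) → 2
  π[z](σ[c<4](S)) → 2
  S → 5
  π[z](S) → 5
  (π[z](σ[c<4](S)) ∪ π[z](S)) → 7

== RESULT ==
z
p
q
q
s
s
s
s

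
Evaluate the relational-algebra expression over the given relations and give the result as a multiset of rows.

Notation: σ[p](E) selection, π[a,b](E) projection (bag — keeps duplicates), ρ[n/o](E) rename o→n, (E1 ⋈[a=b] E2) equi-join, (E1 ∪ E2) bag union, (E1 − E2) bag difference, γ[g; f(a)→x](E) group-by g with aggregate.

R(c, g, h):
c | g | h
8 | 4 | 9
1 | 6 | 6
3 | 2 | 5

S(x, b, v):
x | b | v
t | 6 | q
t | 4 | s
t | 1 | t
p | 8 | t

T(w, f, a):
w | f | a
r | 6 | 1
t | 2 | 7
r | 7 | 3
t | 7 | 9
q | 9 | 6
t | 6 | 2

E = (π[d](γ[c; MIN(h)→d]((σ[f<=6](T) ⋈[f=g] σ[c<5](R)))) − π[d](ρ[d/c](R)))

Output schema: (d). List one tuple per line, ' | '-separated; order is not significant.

Row counts bottom-up:
  T → 6
  σ[f<=6](T) → 3
  R → 3
  σ[c<5](R) → 2
  (σ[f<=6](T) ⋈[f=g] σ[c<5](R)) → 3
  γ[c; MIN(h)→d]((σ[f<=6](T) ⋈[f=g] σ[c<5](R))) → 2
  π[d](γ[c; MIN(h)→d]((σ[f<=6](T) ⋈[f=g] σ[c<5](R)))) → 2
  R → 3
  ρ[d/c](R) → 3
  π[d](ρ[d/c](R)) → 3
  (π[d](γ[c; MIN(h)→d]((σ[f<=6](T) ⋈[f=g] σ[c<5](R)))) − π[d](ρ[d/c](R))) → 2

== RESULT ==
d
5
6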